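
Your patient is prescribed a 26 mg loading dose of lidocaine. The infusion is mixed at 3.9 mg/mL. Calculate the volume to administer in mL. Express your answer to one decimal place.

Volume = 26 mg ÷ 3.9 mg/mL = 6.666667 mL

6.7 mL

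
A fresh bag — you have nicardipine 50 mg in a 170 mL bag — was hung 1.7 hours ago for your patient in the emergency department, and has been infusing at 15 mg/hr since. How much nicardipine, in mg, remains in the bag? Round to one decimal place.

Concentration = 50 mg ÷ 170 mL = 0.2941176 mg/mL
Rate = 15 mg/hr ÷ 0.2941176 mg/mL = 51 mL/hr
Volume infused = 51 mL/hr × 1.7 hr = 86.7 mL
Volume remaining = 170 − 86.7 = 83.3 mL
Drug remaining = 83.3 mL × 0.2941176 mg/mL = 24.5 mg

24.5 mg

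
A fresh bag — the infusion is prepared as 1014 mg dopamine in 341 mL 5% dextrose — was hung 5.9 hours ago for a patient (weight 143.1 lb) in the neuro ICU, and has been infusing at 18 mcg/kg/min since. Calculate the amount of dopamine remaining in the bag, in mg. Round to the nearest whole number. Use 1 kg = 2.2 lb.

600 mg

Weight = 143.1 lb ÷ 2.2 lb/kg = 65.04545 kg
Dose = 18 mcg/kg/min × 65.04545 kg = 1170.818 mcg/min
1170.818 mcg/min × 60 min/hr = 70249.09 mcg/hr
Concentration = 1014 mg ÷ 341 mL = 2.973607 mg/mL = 2973.607 mcg/mL
Rate = 70249.09 mcg/hr ÷ 2973.607 mcg/mL = 23.6242 mL/hr
Volume infused = 23.6242 mL/hr × 5.9 hr = 139.3828 mL
Volume remaining = 341 − 139.3828 = 201.6172 mL
Drug remaining = 201.6172 mL × 2973.607 mcg/mL = 599530.4 mcg = 599.5304 mg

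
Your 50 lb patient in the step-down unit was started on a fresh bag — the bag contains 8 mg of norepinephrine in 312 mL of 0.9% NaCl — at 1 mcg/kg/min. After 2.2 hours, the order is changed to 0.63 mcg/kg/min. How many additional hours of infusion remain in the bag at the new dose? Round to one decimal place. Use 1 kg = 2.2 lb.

5.8 hours

Initial rate:
Weight = 50 lb ÷ 2.2 lb/kg = 22.72727 kg
Dose = 1 mcg/kg/min × 22.72727 kg = 22.72727 mcg/min
22.72727 mcg/min × 60 min/hr = 1363.636 mcg/hr
Concentration = 8 mg ÷ 312 mL = 0.02564103 mg/mL = 25.64103 mcg/mL
Rate = 1363.636 mcg/hr ÷ 25.64103 mcg/mL = 53.18182 mL/hr
Volume infused so far = 53.18182 mL/hr × 2.2 hr = 117 mL
Volume remaining = 312 − 117 = 195 mL
New rate:
Dose = 0.63 mcg/kg/min × 22.72727 kg = 14.31818 mcg/min
14.31818 mcg/min × 60 min/hr = 859.0909 mcg/hr
Rate = 859.0909 mcg/hr ÷ 25.64103 mcg/mL = 33.50455 mL/hr
Time remaining = 195 mL ÷ 33.50455 mL/hr = 5.820106 hr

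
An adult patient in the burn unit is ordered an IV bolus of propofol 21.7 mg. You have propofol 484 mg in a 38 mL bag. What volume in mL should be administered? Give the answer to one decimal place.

1.7 mL

Concentration = 484 mg ÷ 38 mL = 12.73684 mg/mL
Volume = 21.7 mg ÷ 12.73684 mg/mL = 1.703719 mL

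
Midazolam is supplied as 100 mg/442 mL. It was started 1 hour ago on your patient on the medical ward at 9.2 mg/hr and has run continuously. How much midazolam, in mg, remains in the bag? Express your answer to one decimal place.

90.8 mg

Concentration = 100 mg ÷ 442 mL = 0.2262443 mg/mL
Rate = 9.2 mg/hr ÷ 0.2262443 mg/mL = 40.664 mL/hr
Volume infused = 40.664 mL/hr × 1 hr = 40.664 mL
Volume remaining = 442 − 40.664 = 401.336 mL
Drug remaining = 401.336 mL × 0.2262443 mg/mL = 90.8 mg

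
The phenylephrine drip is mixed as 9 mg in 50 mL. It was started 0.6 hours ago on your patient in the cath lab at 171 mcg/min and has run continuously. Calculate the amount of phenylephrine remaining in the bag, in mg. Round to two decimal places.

2.84 mg

171 mcg/min × 60 min/hr = 10260 mcg/hr
Concentration = 9 mg ÷ 50 mL = 0.18 mg/mL = 180 mcg/mL
Rate = 10260 mcg/hr ÷ 180 mcg/mL = 57 mL/hr
Volume infused = 57 mL/hr × 0.6 hr = 34.2 mL
Volume remaining = 50 − 34.2 = 15.8 mL
Drug remaining = 15.8 mL × 180 mcg/mL = 2844 mcg = 2.844 mg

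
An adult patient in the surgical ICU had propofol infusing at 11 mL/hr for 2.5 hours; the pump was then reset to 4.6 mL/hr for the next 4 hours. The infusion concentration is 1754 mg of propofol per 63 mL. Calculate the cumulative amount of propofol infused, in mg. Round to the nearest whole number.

1278 mg

Concentration = 1754 mg ÷ 63 mL = 27.84127 mg/mL
Stage 1: 11 mL/hr × 2.5 hr = 27.5 mL → 27.5 mL × 27.84127 mg/mL = 765.6349 mg
Stage 2: 4.6 mL/hr × 4 hr = 18.4 mL → 18.4 mL × 27.84127 mg/mL = 512.2794 mg
Total = 765.6349 + 512.2794 = 1277.914 mg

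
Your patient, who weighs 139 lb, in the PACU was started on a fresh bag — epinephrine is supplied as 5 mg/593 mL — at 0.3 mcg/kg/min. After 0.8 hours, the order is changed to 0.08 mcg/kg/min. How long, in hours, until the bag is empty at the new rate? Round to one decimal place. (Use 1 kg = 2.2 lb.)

13.5 hours

Initial rate:
Weight = 139 lb ÷ 2.2 lb/kg = 63.18182 kg
Dose = 0.3 mcg/kg/min × 63.18182 kg = 18.95455 mcg/min
18.95455 mcg/min × 60 min/hr = 1137.273 mcg/hr
Concentration = 5 mg ÷ 593 mL = 0.008431703 mg/mL = 8.431703 mcg/mL
Rate = 1137.273 mcg/hr ÷ 8.431703 mcg/mL = 134.8805 mL/hr
Volume infused so far = 134.8805 mL/hr × 0.8 hr = 107.9044 mL
Volume remaining = 593 − 107.9044 = 485.0956 mL
New rate:
Dose = 0.08 mcg/kg/min × 63.18182 kg = 5.054545 mcg/min
5.054545 mcg/min × 60 min/hr = 303.2727 mcg/hr
Rate = 303.2727 mcg/hr ÷ 8.431703 mcg/mL = 35.96815 mL/hr
Time remaining = 485.0956 mL ÷ 35.96815 mL/hr = 13.48681 hr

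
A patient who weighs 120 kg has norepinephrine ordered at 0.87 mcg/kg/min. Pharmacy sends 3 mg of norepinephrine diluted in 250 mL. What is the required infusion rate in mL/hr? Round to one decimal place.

522.0 mL/hr

Dose = 0.87 mcg/kg/min × 120 kg = 104.4 mcg/min
104.4 mcg/min × 60 min/hr = 6264 mcg/hr
Concentration = 3 mg ÷ 250 mL = 0.012 mg/mL = 12 mcg/mL
Rate = 6264 mcg/hr ÷ 12 mcg/mL = 522 mL/hr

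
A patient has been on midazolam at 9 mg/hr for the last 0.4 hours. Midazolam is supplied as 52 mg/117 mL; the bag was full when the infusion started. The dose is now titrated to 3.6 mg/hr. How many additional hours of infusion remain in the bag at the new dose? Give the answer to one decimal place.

13.4 hours

Initial rate:
Concentration = 52 mg ÷ 117 mL = 0.4444444 mg/mL
Rate = 9 mg/hr ÷ 0.4444444 mg/mL = 20.25 mL/hr
Volume infused so far = 20.25 mL/hr × 0.4 hr = 8.1 mL
Volume remaining = 117 − 8.1 = 108.9 mL
New rate:
Rate = 3.6 mg/hr ÷ 0.4444444 mg/mL = 8.1 mL/hr
Time remaining = 108.9 mL ÷ 8.1 mL/hr = 13.44444 hr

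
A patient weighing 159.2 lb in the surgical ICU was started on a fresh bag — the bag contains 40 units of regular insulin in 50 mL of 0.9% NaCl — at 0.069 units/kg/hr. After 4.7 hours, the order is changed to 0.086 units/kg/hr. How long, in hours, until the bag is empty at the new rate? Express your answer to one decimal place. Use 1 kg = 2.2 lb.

2.7 hours

Initial rate:
Weight = 159.2 lb ÷ 2.2 lb/kg = 72.36364 kg
Dose = 0.069 units/kg/hr × 72.36364 kg = 4.993091 units/hr
Concentration = 40 units ÷ 50 mL = 0.8 units/mL
Rate = 4.993091 units/hr ÷ 0.8 units/mL = 6.241364 mL/hr
Volume infused so far = 6.241364 mL/hr × 4.7 hr = 29.33441 mL
Volume remaining = 50 − 29.33441 = 20.66559 mL
New rate:
Dose = 0.086 units/kg/hr × 72.36364 kg = 6.223273 units/hr
Rate = 6.223273 units/hr ÷ 0.8 units/mL = 7.779091 mL/hr
Time remaining = 20.66559 mL ÷ 7.779091 mL/hr = 2.656556 hr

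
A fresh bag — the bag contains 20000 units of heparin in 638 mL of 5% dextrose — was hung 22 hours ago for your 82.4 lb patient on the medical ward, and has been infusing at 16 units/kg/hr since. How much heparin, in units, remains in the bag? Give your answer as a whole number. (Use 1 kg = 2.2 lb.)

6816 units

Weight = 82.4 lb ÷ 2.2 lb/kg = 37.45455 kg
Dose = 16 units/kg/hr × 37.45455 kg = 599.2727 units/hr
Concentration = 20000 units ÷ 638 mL = 31.34796 units/mL
Rate = 599.2727 units/hr ÷ 31.34796 units/mL = 19.1168 mL/hr
Volume infused = 19.1168 mL/hr × 22 hr = 420.5696 mL
Volume remaining = 638 − 420.5696 = 217.4304 mL
Drug remaining = 217.4304 mL × 31.34796 units/mL = 6816 units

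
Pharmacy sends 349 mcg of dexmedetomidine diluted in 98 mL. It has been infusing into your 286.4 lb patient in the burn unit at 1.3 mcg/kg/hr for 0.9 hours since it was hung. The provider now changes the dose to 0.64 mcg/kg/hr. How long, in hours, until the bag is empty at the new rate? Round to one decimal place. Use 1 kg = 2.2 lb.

2.4 hours

Initial rate:
Weight = 286.4 lb ÷ 2.2 lb/kg = 130.1818 kg
Dose = 1.3 mcg/kg/hr × 130.1818 kg = 169.2364 mcg/hr
Concentration = 349 mcg ÷ 98 mL = 3.561224 mcg/mL
Rate = 169.2364 mcg/hr ÷ 3.561224 mcg/mL = 47.52196 mL/hr
Volume infused so far = 47.52196 mL/hr × 0.9 hr = 42.76976 mL
Volume remaining = 98 − 42.76976 = 55.23024 mL
New rate:
Dose = 0.64 mcg/kg/hr × 130.1818 kg = 83.31636 mcg/hr
Rate = 83.31636 mcg/hr ÷ 3.561224 mcg/mL = 23.39543 mL/hr
Time remaining = 55.23024 mL ÷ 23.39543 mL/hr = 2.360728 hr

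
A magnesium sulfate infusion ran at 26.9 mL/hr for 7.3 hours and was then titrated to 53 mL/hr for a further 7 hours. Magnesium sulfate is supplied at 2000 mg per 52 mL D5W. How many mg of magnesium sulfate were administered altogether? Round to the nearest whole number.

Concentration = 2000 mg ÷ 52 mL = 38.46154 mg/mL
Stage 1: 26.9 mL/hr × 7.3 hr = 196.37 mL → 196.37 mL × 38.46154 mg/mL = 7552.692 mg
Stage 2: 53 mL/hr × 7 hr = 371 mL → 371 mL × 38.46154 mg/mL = 14269.23 mg
Total = 7552.692 + 14269.23 = 21821.92 mg

21822 mg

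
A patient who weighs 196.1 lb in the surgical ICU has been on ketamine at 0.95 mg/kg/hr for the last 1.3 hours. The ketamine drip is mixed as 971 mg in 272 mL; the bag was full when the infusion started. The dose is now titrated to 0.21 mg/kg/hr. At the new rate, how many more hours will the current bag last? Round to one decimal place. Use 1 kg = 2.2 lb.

46.0 hours

Initial rate:
Weight = 196.1 lb ÷ 2.2 lb/kg = 89.13636 kg
Dose = 0.95 mg/kg/hr × 89.13636 kg = 84.67955 mg/hr
Concentration = 971 mg ÷ 272 mL = 3.569853 mg/mL
Rate = 84.67955 mg/hr ÷ 3.569853 mg/mL = 23.72074 mL/hr
Volume infused so far = 23.72074 mL/hr × 1.3 hr = 30.83696 mL
Volume remaining = 272 − 30.83696 = 241.163 mL
New rate:
Dose = 0.21 mg/kg/hr × 89.13636 kg = 18.71864 mg/hr
Rate = 18.71864 mg/hr ÷ 3.569853 mg/mL = 5.243532 mL/hr
Time remaining = 241.163 mL ÷ 5.243532 mL/hr = 45.99248 hr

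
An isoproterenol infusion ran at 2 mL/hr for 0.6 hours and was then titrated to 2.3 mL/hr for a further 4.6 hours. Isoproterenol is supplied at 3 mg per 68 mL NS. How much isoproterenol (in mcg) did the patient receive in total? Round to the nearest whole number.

520 mcg

Concentration = 3 mg ÷ 68 mL = 0.04411765 mg/mL
Stage 1: 2 mL/hr × 0.6 hr = 1.2 mL → 1.2 mL × 0.04411765 mg/mL = 0.05294118 mg
Stage 2: 2.3 mL/hr × 4.6 hr = 10.58 mL → 10.58 mL × 0.04411765 mg/mL = 0.4667647 mg
Total = 0.05294118 + 0.4667647 = 0.5197059 mg = 519.7059 mcg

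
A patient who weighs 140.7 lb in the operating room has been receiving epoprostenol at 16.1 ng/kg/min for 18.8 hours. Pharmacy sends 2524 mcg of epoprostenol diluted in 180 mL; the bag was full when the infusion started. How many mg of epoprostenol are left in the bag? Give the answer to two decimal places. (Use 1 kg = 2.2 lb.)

1.36 mg

Weight = 140.7 lb ÷ 2.2 lb/kg = 63.95455 kg
Dose = 16.1 ng/kg/min × 63.95455 kg = 1029.668 ng/min
1029.668 ng/min × 60 min/hr = 61780.09 ng/hr
Concentration = 2524 mcg ÷ 180 mL = 14.02222 mcg/mL = 14022.22 ng/mL
Rate = 61780.09 ng/hr ÷ 14022.22 ng/mL = 4.40587 mL/hr
Volume infused = 4.40587 mL/hr × 18.8 hr = 82.83036 mL
Volume remaining = 180 − 82.83036 = 97.16964 mL
Drug remaining = 97.16964 mL × 14022.22 ng/mL = 1362534 ng = 1.362534 mg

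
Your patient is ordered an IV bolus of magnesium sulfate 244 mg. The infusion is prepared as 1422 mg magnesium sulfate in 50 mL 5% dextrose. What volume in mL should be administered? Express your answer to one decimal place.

8.6 mL

Concentration = 1422 mg ÷ 50 mL = 28.44 mg/mL
Volume = 244 mg ÷ 28.44 mg/mL = 8.579466 mL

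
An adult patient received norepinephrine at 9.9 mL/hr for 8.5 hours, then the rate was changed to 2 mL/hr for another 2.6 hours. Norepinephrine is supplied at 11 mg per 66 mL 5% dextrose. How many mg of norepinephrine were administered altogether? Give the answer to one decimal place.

Concentration = 11 mg ÷ 66 mL = 0.1666667 mg/mL
Stage 1: 9.9 mL/hr × 8.5 hr = 84.15 mL → 84.15 mL × 0.1666667 mg/mL = 14.025 mg
Stage 2: 2 mL/hr × 2.6 hr = 5.2 mL → 5.2 mL × 0.1666667 mg/mL = 0.8666667 mg
Total = 14.025 + 0.8666667 = 14.89167 mg

14.9 mg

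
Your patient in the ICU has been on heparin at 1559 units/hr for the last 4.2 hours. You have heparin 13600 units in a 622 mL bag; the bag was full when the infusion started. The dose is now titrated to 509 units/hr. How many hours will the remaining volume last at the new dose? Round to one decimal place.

13.9 hours

Initial rate:
Concentration = 13600 units ÷ 622 mL = 21.86495 units/mL
Rate = 1559 units/hr ÷ 21.86495 units/mL = 71.30132 mL/hr
Volume infused so far = 71.30132 mL/hr × 4.2 hr = 299.4656 mL
Volume remaining = 622 − 299.4656 = 322.5344 mL
New rate:
Rate = 509 units/hr ÷ 21.86495 units/mL = 23.27926 mL/hr
Time remaining = 322.5344 mL ÷ 23.27926 mL/hr = 13.85501 hr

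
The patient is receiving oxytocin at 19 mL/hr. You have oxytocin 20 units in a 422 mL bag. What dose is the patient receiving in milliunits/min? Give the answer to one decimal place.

Concentration = 20 units ÷ 422 mL = 0.04739336 units/mL = 47.39336 milliunits/mL
Drug rate = 19 mL/hr × 47.39336 milliunits/mL = 900.4739 milliunits/hr
900.4739 milliunits/hr ÷ 60 min/hr = 15.0079 milliunits/min

15.0 milliunits/min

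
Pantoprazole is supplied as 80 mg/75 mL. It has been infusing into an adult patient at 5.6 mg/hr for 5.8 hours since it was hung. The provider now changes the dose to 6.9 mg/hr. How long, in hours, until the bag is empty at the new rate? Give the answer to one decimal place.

6.9 hours

Initial rate:
Concentration = 80 mg ÷ 75 mL = 1.066667 mg/mL
Rate = 5.6 mg/hr ÷ 1.066667 mg/mL = 5.25 mL/hr
Volume infused so far = 5.25 mL/hr × 5.8 hr = 30.45 mL
Volume remaining = 75 − 30.45 = 44.55 mL
New rate:
Rate = 6.9 mg/hr ÷ 1.066667 mg/mL = 6.46875 mL/hr
Time remaining = 44.55 mL ÷ 6.46875 mL/hr = 6.886957 hr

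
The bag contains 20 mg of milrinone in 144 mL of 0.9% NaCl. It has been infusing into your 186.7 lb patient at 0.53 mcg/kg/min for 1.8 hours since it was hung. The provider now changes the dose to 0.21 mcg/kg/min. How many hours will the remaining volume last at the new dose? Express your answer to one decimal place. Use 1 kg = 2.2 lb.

Initial rate:
Weight = 186.7 lb ÷ 2.2 lb/kg = 84.86364 kg
Dose = 0.53 mcg/kg/min × 84.86364 kg = 44.97773 mcg/min
44.97773 mcg/min × 60 min/hr = 2698.664 mcg/hr
Concentration = 20 mg ÷ 144 mL = 0.1388889 mg/mL = 138.8889 mcg/mL
Rate = 2698.664 mcg/hr ÷ 138.8889 mcg/mL = 19.43038 mL/hr
Volume infused so far = 19.43038 mL/hr × 1.8 hr = 34.97468 mL
Volume remaining = 144 − 34.97468 = 109.0253 mL
New rate:
Dose = 0.21 mcg/kg/min × 84.86364 kg = 17.82136 mcg/min
17.82136 mcg/min × 60 min/hr = 1069.282 mcg/hr
Rate = 1069.282 mcg/hr ÷ 138.8889 mcg/mL = 7.698829 mL/hr
Time remaining = 109.0253 mL ÷ 7.698829 mL/hr = 14.16129 hr

14.2 hours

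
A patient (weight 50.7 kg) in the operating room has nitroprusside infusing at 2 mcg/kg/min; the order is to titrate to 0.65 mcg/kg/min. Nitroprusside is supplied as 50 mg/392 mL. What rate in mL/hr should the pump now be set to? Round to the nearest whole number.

16 mL/hr

Dose = 0.65 mcg/kg/min × 50.7 kg = 32.955 mcg/min
32.955 mcg/min × 60 min/hr = 1977.3 mcg/hr
Concentration = 50 mg ÷ 392 mL = 0.127551 mg/mL = 127.551 mcg/mL
Rate = 1977.3 mcg/hr ÷ 127.551 mcg/mL = 15.50203 mL/hr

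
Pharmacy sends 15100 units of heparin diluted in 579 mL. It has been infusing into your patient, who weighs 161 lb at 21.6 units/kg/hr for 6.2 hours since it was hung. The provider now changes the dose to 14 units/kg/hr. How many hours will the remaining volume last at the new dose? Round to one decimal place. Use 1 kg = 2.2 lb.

5.2 hours

Initial rate:
Weight = 161 lb ÷ 2.2 lb/kg = 73.18182 kg
Dose = 21.6 units/kg/hr × 73.18182 kg = 1580.727 units/hr
Concentration = 15100 units ÷ 579 mL = 26.07945 units/mL
Rate = 1580.727 units/hr ÷ 26.07945 units/mL = 60.61199 mL/hr
Volume infused so far = 60.61199 mL/hr × 6.2 hr = 375.7944 mL
Volume remaining = 579 − 375.7944 = 203.2056 mL
New rate:
Dose = 14 units/kg/hr × 73.18182 kg = 1024.545 units/hr
Rate = 1024.545 units/hr ÷ 26.07945 units/mL = 39.28555 mL/hr
Time remaining = 203.2056 mL ÷ 39.28555 mL/hr = 5.172529 hr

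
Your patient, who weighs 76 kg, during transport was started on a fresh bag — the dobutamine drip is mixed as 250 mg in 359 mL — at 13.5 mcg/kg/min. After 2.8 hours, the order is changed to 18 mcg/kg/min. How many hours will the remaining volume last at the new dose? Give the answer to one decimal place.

Initial rate:
Dose = 13.5 mcg/kg/min × 76 kg = 1026 mcg/min
1026 mcg/min × 60 min/hr = 61560 mcg/hr
Concentration = 250 mg ÷ 359 mL = 0.6963788 mg/mL = 696.3788 mcg/mL
Rate = 61560 mcg/hr ÷ 696.3788 mcg/mL = 88.40016 mL/hr
Volume infused so far = 88.40016 mL/hr × 2.8 hr = 247.5204 mL
Volume remaining = 359 − 247.5204 = 111.4796 mL
New rate:
Dose = 18 mcg/kg/min × 76 kg = 1368 mcg/min
1368 mcg/min × 60 min/hr = 82080 mcg/hr
Rate = 82080 mcg/hr ÷ 696.3788 mcg/mL = 117.8669 mL/hr
Time remaining = 111.4796 mL ÷ 117.8669 mL/hr = 0.945809 hr

0.9 hours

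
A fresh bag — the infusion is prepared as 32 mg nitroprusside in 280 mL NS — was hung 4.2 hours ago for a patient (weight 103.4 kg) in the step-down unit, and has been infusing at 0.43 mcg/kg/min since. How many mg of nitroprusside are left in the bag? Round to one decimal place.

20.8 mg

Dose = 0.43 mcg/kg/min × 103.4 kg = 44.462 mcg/min
44.462 mcg/min × 60 min/hr = 2667.72 mcg/hr
Concentration = 32 mg ÷ 280 mL = 0.1142857 mg/mL = 114.2857 mcg/mL
Rate = 2667.72 mcg/hr ÷ 114.2857 mcg/mL = 23.34255 mL/hr
Volume infused = 23.34255 mL/hr × 4.2 hr = 98.03871 mL
Volume remaining = 280 − 98.03871 = 181.9613 mL
Drug remaining = 181.9613 mL × 114.2857 mcg/mL = 20795.58 mcg = 20.79558 mg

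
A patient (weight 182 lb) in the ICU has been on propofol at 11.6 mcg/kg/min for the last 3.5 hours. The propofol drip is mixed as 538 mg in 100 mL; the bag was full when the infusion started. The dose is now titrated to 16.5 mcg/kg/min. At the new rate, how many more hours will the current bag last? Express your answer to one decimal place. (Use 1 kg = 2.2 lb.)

Initial rate:
Weight = 182 lb ÷ 2.2 lb/kg = 82.72727 kg
Dose = 11.6 mcg/kg/min × 82.72727 kg = 959.6364 mcg/min
959.6364 mcg/min × 60 min/hr = 57578.18 mcg/hr
Concentration = 538 mg ÷ 100 mL = 5.38 mg/mL = 5380 mcg/mL
Rate = 57578.18 mcg/hr ÷ 5380 mcg/mL = 10.70226 mL/hr
Volume infused so far = 10.70226 mL/hr × 3.5 hr = 37.45792 mL
Volume remaining = 100 − 37.45792 = 62.54208 mL
New rate:
Dose = 16.5 mcg/kg/min × 82.72727 kg = 1365 mcg/min
1365 mcg/min × 60 min/hr = 81900 mcg/hr
Rate = 81900 mcg/hr ÷ 5380 mcg/mL = 15.22305 mL/hr
Time remaining = 62.54208 mL ÷ 15.22305 mL/hr = 4.108381 hr

4.1 hours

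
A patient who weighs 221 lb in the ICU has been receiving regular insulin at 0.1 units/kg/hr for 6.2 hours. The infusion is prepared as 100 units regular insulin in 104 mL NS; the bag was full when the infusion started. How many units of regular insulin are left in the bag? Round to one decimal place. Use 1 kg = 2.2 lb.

Weight = 221 lb ÷ 2.2 lb/kg = 100.4545 kg
Dose = 0.1 units/kg/hr × 100.4545 kg = 10.04545 units/hr
Concentration = 100 units ÷ 104 mL = 0.9615385 units/mL
Rate = 10.04545 units/hr ÷ 0.9615385 units/mL = 10.44727 mL/hr
Volume infused = 10.44727 mL/hr × 6.2 hr = 64.77309 mL
Volume remaining = 104 − 64.77309 = 39.22691 mL
Drug remaining = 39.22691 mL × 0.9615385 units/mL = 37.71818 units

37.7 units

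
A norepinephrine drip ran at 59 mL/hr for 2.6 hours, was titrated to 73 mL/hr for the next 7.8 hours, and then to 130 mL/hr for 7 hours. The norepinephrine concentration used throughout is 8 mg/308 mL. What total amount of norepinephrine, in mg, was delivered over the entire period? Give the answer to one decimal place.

Concentration = 8 mg ÷ 308 mL = 0.02597403 mg/mL
Stage 1: 59 mL/hr × 2.6 hr = 153.4 mL → 153.4 mL × 0.02597403 mg/mL = 3.984416 mg
Stage 2: 73 mL/hr × 7.8 hr = 569.4 mL → 569.4 mL × 0.02597403 mg/mL = 14.78961 mg
Stage 3: 130 mL/hr × 7 hr = 910 mL → 910 mL × 0.02597403 mg/mL = 23.63636 mg
Total = 3.984416 + 14.78961 + 23.63636 = 42.41039 mg

42.4 mg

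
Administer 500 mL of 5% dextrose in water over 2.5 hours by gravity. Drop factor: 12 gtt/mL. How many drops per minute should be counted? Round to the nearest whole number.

500 mL ÷ (2.5 hr × 60 = 150 min) = 3.333333 mL/min
3.333333 mL/min × 12 gtt/mL = 40 gtt/min

40 gtt/min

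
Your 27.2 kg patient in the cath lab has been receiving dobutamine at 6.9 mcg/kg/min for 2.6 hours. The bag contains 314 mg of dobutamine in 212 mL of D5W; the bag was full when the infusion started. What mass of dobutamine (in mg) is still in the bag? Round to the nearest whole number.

Dose = 6.9 mcg/kg/min × 27.2 kg = 187.68 mcg/min
187.68 mcg/min × 60 min/hr = 11260.8 mcg/hr
Concentration = 314 mg ÷ 212 mL = 1.481132 mg/mL = 1481.132 mcg/mL
Rate = 11260.8 mcg/hr ÷ 1481.132 mcg/mL = 7.602833 mL/hr
Volume infused = 7.602833 mL/hr × 2.6 hr = 19.76737 mL
Volume remaining = 212 − 19.76737 = 192.2326 mL
Drug remaining = 192.2326 mL × 1481.132 mcg/mL = 284721.9 mcg = 284.7219 mg

285 mg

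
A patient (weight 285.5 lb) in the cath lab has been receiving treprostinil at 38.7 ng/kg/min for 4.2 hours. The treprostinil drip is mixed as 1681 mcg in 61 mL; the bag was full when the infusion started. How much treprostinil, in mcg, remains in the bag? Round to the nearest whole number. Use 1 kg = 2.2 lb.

415 mcg

Weight = 285.5 lb ÷ 2.2 lb/kg = 129.7727 kg
Dose = 38.7 ng/kg/min × 129.7727 kg = 5022.205 ng/min
5022.205 ng/min × 60 min/hr = 301332.3 ng/hr
Concentration = 1681 mcg ÷ 61 mL = 27.55738 mcg/mL = 27557.38 ng/mL
Rate = 301332.3 ng/hr ÷ 27557.38 ng/mL = 10.93472 mL/hr
Volume infused = 10.93472 mL/hr × 4.2 hr = 45.92583 mL
Volume remaining = 61 − 45.92583 = 15.07417 mL
Drug remaining = 15.07417 mL × 27557.38 ng/mL = 415404.5 ng = 415.4045 mcg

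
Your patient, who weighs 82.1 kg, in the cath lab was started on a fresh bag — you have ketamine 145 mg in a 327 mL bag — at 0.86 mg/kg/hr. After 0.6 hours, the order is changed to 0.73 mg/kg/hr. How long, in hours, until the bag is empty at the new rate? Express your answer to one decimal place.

1.7 hours

Initial rate:
Dose = 0.86 mg/kg/hr × 82.1 kg = 70.606 mg/hr
Concentration = 145 mg ÷ 327 mL = 0.4434251 mg/mL
Rate = 70.606 mg/hr ÷ 0.4434251 mg/mL = 159.2287 mL/hr
Volume infused so far = 159.2287 mL/hr × 0.6 hr = 95.53722 mL
Volume remaining = 327 − 95.53722 = 231.4628 mL
New rate:
Dose = 0.73 mg/kg/hr × 82.1 kg = 59.933 mg/hr
Rate = 59.933 mg/hr ÷ 0.4434251 mg/mL = 135.1592 mL/hr
Time remaining = 231.4628 mL ÷ 135.1592 mL/hr = 1.712519 hr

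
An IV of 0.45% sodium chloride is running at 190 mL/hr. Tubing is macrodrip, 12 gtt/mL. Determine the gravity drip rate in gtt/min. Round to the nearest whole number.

190 mL/hr ÷ 60 min/hr = 3.166667 mL/min
3.166667 mL/min × 12 gtt/mL = 38 gtt/min

38 gtt/min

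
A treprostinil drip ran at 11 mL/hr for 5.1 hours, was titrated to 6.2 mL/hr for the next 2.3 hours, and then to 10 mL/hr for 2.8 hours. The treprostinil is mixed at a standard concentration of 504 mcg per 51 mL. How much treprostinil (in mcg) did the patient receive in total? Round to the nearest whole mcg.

972 mcg

Concentration = 504 mcg ÷ 51 mL = 9.882353 mcg/mL
Stage 1: 11 mL/hr × 5.1 hr = 56.1 mL → 56.1 mL × 9.882353 mcg/mL = 554.4 mcg
Stage 2: 6.2 mL/hr × 2.3 hr = 14.26 mL → 14.26 mL × 9.882353 mcg/mL = 140.9224 mcg
Stage 3: 10 mL/hr × 2.8 hr = 28 mL → 28 mL × 9.882353 mcg/mL = 276.7059 mcg
Total = 554.4 + 140.9224 + 276.7059 = 972.0282 mcg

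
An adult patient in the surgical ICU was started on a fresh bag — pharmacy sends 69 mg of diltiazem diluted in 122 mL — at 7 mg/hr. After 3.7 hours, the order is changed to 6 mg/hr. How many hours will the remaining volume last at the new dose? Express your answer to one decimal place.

7.2 hours

Initial rate:
Concentration = 69 mg ÷ 122 mL = 0.5655738 mg/mL
Rate = 7 mg/hr ÷ 0.5655738 mg/mL = 12.37681 mL/hr
Volume infused so far = 12.37681 mL/hr × 3.7 hr = 45.7942 mL
Volume remaining = 122 − 45.7942 = 76.2058 mL
New rate:
Rate = 6 mg/hr ÷ 0.5655738 mg/mL = 10.6087 mL/hr
Time remaining = 76.2058 mL ÷ 10.6087 mL/hr = 7.183333 hr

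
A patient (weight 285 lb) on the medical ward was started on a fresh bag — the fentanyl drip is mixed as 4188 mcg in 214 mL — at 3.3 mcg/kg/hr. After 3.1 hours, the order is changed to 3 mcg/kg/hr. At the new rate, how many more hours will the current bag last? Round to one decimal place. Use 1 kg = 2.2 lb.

7.4 hours

Initial rate:
Weight = 285 lb ÷ 2.2 lb/kg = 129.5455 kg
Dose = 3.3 mcg/kg/hr × 129.5455 kg = 427.5 mcg/hr
Concentration = 4188 mcg ÷ 214 mL = 19.57009 mcg/mL
Rate = 427.5 mcg/hr ÷ 19.57009 mcg/mL = 21.84456 mL/hr
Volume infused so far = 21.84456 mL/hr × 3.1 hr = 67.71812 mL
Volume remaining = 214 − 67.71812 = 146.2819 mL
New rate:
Dose = 3 mcg/kg/hr × 129.5455 kg = 388.6364 mcg/hr
Rate = 388.6364 mcg/hr ÷ 19.57009 mcg/mL = 19.85869 mL/hr
Time remaining = 146.2819 mL ÷ 19.85869 mL/hr = 7.36614 hr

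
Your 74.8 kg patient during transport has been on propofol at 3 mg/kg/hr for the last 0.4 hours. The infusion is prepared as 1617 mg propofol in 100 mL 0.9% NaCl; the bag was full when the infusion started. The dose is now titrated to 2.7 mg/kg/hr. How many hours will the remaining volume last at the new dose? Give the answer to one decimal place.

7.6 hours

Initial rate:
Dose = 3 mg/kg/hr × 74.8 kg = 224.4 mg/hr
Concentration = 1617 mg ÷ 100 mL = 16.17 mg/mL
Rate = 224.4 mg/hr ÷ 16.17 mg/mL = 13.87755 mL/hr
Volume infused so far = 13.87755 mL/hr × 0.4 hr = 5.55102 mL
Volume remaining = 100 − 5.55102 = 94.44898 mL
New rate:
Dose = 2.7 mg/kg/hr × 74.8 kg = 201.96 mg/hr
Rate = 201.96 mg/hr ÷ 16.17 mg/mL = 12.4898 mL/hr
Time remaining = 94.44898 mL ÷ 12.4898 mL/hr = 7.562092 hr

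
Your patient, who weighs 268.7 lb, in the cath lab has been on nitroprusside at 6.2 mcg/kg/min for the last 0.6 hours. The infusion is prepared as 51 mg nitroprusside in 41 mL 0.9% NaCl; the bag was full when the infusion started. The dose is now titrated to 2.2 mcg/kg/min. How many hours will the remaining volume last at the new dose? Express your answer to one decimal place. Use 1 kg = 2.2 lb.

1.5 hours

Initial rate:
Weight = 268.7 lb ÷ 2.2 lb/kg = 122.1364 kg
Dose = 6.2 mcg/kg/min × 122.1364 kg = 757.2455 mcg/min
757.2455 mcg/min × 60 min/hr = 45434.73 mcg/hr
Concentration = 51 mg ÷ 41 mL = 1.243902 mg/mL = 1243.902 mcg/mL
Rate = 45434.73 mcg/hr ÷ 1243.902 mcg/mL = 36.52596 mL/hr
Volume infused so far = 36.52596 mL/hr × 0.6 hr = 21.91557 mL
Volume remaining = 41 − 21.91557 = 19.08443 mL
New rate:
Dose = 2.2 mcg/kg/min × 122.1364 kg = 268.7 mcg/min
268.7 mcg/min × 60 min/hr = 16122 mcg/hr
Rate = 16122 mcg/hr ÷ 1243.902 mcg/mL = 12.96082 mL/hr
Time remaining = 19.08443 mL ÷ 12.96082 mL/hr = 1.47247 hr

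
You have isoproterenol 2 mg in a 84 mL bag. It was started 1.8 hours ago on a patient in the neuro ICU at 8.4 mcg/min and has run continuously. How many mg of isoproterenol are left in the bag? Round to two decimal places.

1.09 mg

8.4 mcg/min × 60 min/hr = 504 mcg/hr
Concentration = 2 mg ÷ 84 mL = 0.02380952 mg/mL = 23.80952 mcg/mL
Rate = 504 mcg/hr ÷ 23.80952 mcg/mL = 21.168 mL/hr
Volume infused = 21.168 mL/hr × 1.8 hr = 38.1024 mL
Volume remaining = 84 − 38.1024 = 45.8976 mL
Drug remaining = 45.8976 mL × 23.80952 mcg/mL = 1092.8 mcg = 1.0928 mg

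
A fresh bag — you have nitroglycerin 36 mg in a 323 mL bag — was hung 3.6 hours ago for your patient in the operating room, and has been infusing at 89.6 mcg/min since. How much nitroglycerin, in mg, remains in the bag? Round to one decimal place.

89.6 mcg/min × 60 min/hr = 5376 mcg/hr
Concentration = 36 mg ÷ 323 mL = 0.1114551 mg/mL = 111.4551 mcg/mL
Rate = 5376 mcg/hr ÷ 111.4551 mcg/mL = 48.23467 mL/hr
Volume infused = 48.23467 mL/hr × 3.6 hr = 173.6448 mL
Volume remaining = 323 − 173.6448 = 149.3552 mL
Drug remaining = 149.3552 mL × 111.4551 mcg/mL = 16646.4 mcg = 16.6464 mg

16.6 mg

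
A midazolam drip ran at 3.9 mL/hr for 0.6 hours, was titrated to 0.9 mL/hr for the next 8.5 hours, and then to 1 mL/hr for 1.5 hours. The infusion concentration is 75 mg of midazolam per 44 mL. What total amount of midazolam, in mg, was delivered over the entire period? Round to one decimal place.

19.6 mg

Concentration = 75 mg ÷ 44 mL = 1.704545 mg/mL
Stage 1: 3.9 mL/hr × 0.6 hr = 2.34 mL → 2.34 mL × 1.704545 mg/mL = 3.988636 mg
Stage 2: 0.9 mL/hr × 8.5 hr = 7.65 mL → 7.65 mL × 1.704545 mg/mL = 13.03977 mg
Stage 3: 1 mL/hr × 1.5 hr = 1.5 mL → 1.5 mL × 1.704545 mg/mL = 2.556818 mg
Total = 3.988636 + 13.03977 + 2.556818 = 19.58523 mg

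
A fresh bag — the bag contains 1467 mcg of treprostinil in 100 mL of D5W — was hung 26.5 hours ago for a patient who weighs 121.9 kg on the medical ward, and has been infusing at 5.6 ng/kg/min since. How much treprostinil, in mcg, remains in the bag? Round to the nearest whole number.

382 mcg

Dose = 5.6 ng/kg/min × 121.9 kg = 682.64 ng/min
682.64 ng/min × 60 min/hr = 40958.4 ng/hr
Concentration = 1467 mcg ÷ 100 mL = 14.67 mcg/mL = 14670 ng/mL
Rate = 40958.4 ng/hr ÷ 14670 ng/mL = 2.791984 mL/hr
Volume infused = 2.791984 mL/hr × 26.5 hr = 73.98757 mL
Volume remaining = 100 − 73.98757 = 26.01243 mL
Drug remaining = 26.01243 mL × 14670 ng/mL = 381602.4 ng = 381.6024 mcg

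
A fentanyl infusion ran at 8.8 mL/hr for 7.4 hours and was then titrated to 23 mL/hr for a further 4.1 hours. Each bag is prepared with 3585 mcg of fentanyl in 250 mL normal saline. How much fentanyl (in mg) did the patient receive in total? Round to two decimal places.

Concentration = 3585 mcg ÷ 250 mL = 14.34 mcg/mL
Stage 1: 8.8 mL/hr × 7.4 hr = 65.12 mL → 65.12 mL × 14.34 mcg/mL = 933.8208 mcg
Stage 2: 23 mL/hr × 4.1 hr = 94.3 mL → 94.3 mL × 14.34 mcg/mL = 1352.262 mcg
Total = 933.8208 + 1352.262 = 2286.083 mcg = 2.286083 mg

2.29 mg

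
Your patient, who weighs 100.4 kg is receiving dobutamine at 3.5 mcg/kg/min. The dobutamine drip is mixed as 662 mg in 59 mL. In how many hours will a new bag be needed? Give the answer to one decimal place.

Dose = 3.5 mcg/kg/min × 100.4 kg = 351.4 mcg/min
351.4 mcg/min × 60 min/hr = 21084 mcg/hr
Concentration = 662 mg ÷ 59 mL = 11.22034 mg/mL = 11220.34 mcg/mL
Rate = 21084 mcg/hr ÷ 11220.34 mcg/mL = 1.879088 mL/hr
Duration = 59 mL ÷ 1.879088 mL/hr = 31.39822 hr

31.4 hours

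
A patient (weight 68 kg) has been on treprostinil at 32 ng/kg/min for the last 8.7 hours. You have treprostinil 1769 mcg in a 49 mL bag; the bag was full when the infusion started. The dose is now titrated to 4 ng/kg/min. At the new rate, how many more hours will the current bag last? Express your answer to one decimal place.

Initial rate:
Dose = 32 ng/kg/min × 68 kg = 2176 ng/min
2176 ng/min × 60 min/hr = 130560 ng/hr
Concentration = 1769 mcg ÷ 49 mL = 36.10204 mcg/mL = 36102.04 ng/mL
Rate = 130560 ng/hr ÷ 36102.04 ng/mL = 3.616416 mL/hr
Volume infused so far = 3.616416 mL/hr × 8.7 hr = 31.46282 mL
Volume remaining = 49 − 31.46282 = 17.53718 mL
New rate:
Dose = 4 ng/kg/min × 68 kg = 272 ng/min
272 ng/min × 60 min/hr = 16320 ng/hr
Rate = 16320 ng/hr ÷ 36102.04 ng/mL = 0.452052 mL/hr
Time remaining = 17.53718 mL ÷ 0.452052 mL/hr = 38.79461 hr

38.8 hours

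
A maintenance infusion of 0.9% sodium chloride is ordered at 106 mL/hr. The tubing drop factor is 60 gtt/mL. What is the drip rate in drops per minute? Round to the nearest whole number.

106 mL/hr ÷ 60 min/hr = 1.766667 mL/min
1.766667 mL/min × 60 gtt/mL = 106 gtt/min

106 gtt/min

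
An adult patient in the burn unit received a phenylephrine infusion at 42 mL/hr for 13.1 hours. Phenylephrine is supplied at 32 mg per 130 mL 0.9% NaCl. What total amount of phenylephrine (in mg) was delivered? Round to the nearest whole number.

Concentration = 32 mg ÷ 130 mL = 0.2461538 mg/mL = 246.1538 mcg/mL
Drug rate = 42 mL/hr × 246.1538 mcg/mL = 10338.46 mcg/hr
Total = 10338.46 mcg/hr × 13.1 hr = 135433.8 mcg = 135.4338 mg

135 mg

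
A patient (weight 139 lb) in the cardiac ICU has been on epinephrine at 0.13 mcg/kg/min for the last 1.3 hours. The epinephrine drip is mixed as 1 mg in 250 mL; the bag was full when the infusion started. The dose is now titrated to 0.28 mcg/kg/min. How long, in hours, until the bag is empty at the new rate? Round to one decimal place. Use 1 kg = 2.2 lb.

0.3 hours

Initial rate:
Weight = 139 lb ÷ 2.2 lb/kg = 63.18182 kg
Dose = 0.13 mcg/kg/min × 63.18182 kg = 8.213636 mcg/min
8.213636 mcg/min × 60 min/hr = 492.8182 mcg/hr
Concentration = 1 mg ÷ 250 mL = 0.004 mg/mL = 4 mcg/mL
Rate = 492.8182 mcg/hr ÷ 4 mcg/mL = 123.2045 mL/hr
Volume infused so far = 123.2045 mL/hr × 1.3 hr = 160.1659 mL
Volume remaining = 250 − 160.1659 = 89.83409 mL
New rate:
Dose = 0.28 mcg/kg/min × 63.18182 kg = 17.69091 mcg/min
17.69091 mcg/min × 60 min/hr = 1061.455 mcg/hr
Rate = 1061.455 mcg/hr ÷ 4 mcg/mL = 265.3636 mL/hr
Time remaining = 89.83409 mL ÷ 265.3636 mL/hr = 0.338532 hr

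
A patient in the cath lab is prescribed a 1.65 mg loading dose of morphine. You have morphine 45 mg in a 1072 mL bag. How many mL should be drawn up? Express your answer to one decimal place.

39.3 mL

Concentration = 45 mg ÷ 1072 mL = 0.04197761 mg/mL
Volume = 1.65 mg ÷ 0.04197761 mg/mL = 39.30667 mL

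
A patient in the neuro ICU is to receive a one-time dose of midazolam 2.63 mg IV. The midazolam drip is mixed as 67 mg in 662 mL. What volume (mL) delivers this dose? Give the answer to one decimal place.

26.0 mL

Concentration = 67 mg ÷ 662 mL = 0.1012085 mg/mL
Volume = 2.63 mg ÷ 0.1012085 mg/mL = 25.98597 mL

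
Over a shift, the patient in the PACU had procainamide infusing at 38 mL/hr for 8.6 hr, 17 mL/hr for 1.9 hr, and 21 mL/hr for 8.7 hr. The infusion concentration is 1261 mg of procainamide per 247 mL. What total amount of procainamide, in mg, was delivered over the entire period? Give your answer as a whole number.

2766 mg

Concentration = 1261 mg ÷ 247 mL = 5.105263 mg/mL
Stage 1: 38 mL/hr × 8.6 hr = 326.8 mL → 326.8 mL × 5.105263 mg/mL = 1668.4 mg
Stage 2: 17 mL/hr × 1.9 hr = 32.3 mL → 32.3 mL × 5.105263 mg/mL = 164.9 mg
Stage 3: 21 mL/hr × 8.7 hr = 182.7 mL → 182.7 mL × 5.105263 mg/mL = 932.7316 mg
Total = 1668.4 + 164.9 + 932.7316 = 2766.032 mg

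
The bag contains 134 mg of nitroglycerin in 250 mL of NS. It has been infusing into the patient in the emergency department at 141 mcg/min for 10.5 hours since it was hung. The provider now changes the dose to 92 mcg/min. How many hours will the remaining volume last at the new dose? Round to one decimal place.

Initial rate:
141 mcg/min × 60 min/hr = 8460 mcg/hr
Concentration = 134 mg ÷ 250 mL = 0.536 mg/mL = 536 mcg/mL
Rate = 8460 mcg/hr ÷ 536 mcg/mL = 15.78358 mL/hr
Volume infused so far = 15.78358 mL/hr × 10.5 hr = 165.7276 mL
Volume remaining = 250 − 165.7276 = 84.27239 mL
New rate:
92 mcg/min × 60 min/hr = 5520 mcg/hr
Rate = 5520 mcg/hr ÷ 536 mcg/mL = 10.29851 mL/hr
Time remaining = 84.27239 mL ÷ 10.29851 mL/hr = 8.182971 hr

8.2 hours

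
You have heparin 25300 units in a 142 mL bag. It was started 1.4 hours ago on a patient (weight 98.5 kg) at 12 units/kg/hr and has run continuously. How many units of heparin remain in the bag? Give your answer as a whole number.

23645 units

Dose = 12 units/kg/hr × 98.5 kg = 1182 units/hr
Concentration = 25300 units ÷ 142 mL = 178.169 units/mL
Rate = 1182 units/hr ÷ 178.169 units/mL = 6.63415 mL/hr
Volume infused = 6.63415 mL/hr × 1.4 hr = 9.28781 mL
Volume remaining = 142 − 9.28781 = 132.7122 mL
Drug remaining = 132.7122 mL × 178.169 units/mL = 23645.2 units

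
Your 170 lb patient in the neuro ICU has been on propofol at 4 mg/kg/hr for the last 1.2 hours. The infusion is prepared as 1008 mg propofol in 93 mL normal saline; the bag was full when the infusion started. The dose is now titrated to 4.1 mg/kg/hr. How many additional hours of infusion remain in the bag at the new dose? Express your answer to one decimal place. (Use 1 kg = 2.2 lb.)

2.0 hours

Initial rate:
Weight = 170 lb ÷ 2.2 lb/kg = 77.27273 kg
Dose = 4 mg/kg/hr × 77.27273 kg = 309.0909 mg/hr
Concentration = 1008 mg ÷ 93 mL = 10.83871 mg/mL
Rate = 309.0909 mg/hr ÷ 10.83871 mg/mL = 28.51732 mL/hr
Volume infused so far = 28.51732 mL/hr × 1.2 hr = 34.22078 mL
Volume remaining = 93 − 34.22078 = 58.77922 mL
New rate:
Dose = 4.1 mg/kg/hr × 77.27273 kg = 316.8182 mg/hr
Rate = 316.8182 mg/hr ÷ 10.83871 mg/mL = 29.23025 mL/hr
Time remaining = 58.77922 mL ÷ 29.23025 mL/hr = 2.010904 hr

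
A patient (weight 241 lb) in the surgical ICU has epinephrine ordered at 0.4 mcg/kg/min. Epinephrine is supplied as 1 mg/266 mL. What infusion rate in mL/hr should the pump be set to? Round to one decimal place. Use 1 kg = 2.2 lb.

Weight = 241 lb ÷ 2.2 lb/kg = 109.5455 kg
Dose = 0.4 mcg/kg/min × 109.5455 kg = 43.81818 mcg/min
43.81818 mcg/min × 60 min/hr = 2629.091 mcg/hr
Concentration = 1 mg ÷ 266 mL = 0.003759398 mg/mL = 3.759398 mcg/mL
Rate = 2629.091 mcg/hr ÷ 3.759398 mcg/mL = 699.3382 mL/hr

699.3 mL/hr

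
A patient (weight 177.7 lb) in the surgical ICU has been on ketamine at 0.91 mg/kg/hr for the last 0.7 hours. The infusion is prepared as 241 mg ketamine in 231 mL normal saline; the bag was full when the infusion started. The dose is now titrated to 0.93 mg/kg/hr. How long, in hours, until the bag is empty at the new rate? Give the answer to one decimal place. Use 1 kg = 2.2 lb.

Initial rate:
Weight = 177.7 lb ÷ 2.2 lb/kg = 80.77273 kg
Dose = 0.91 mg/kg/hr × 80.77273 kg = 73.50318 mg/hr
Concentration = 241 mg ÷ 231 mL = 1.04329 mg/mL
Rate = 73.50318 mg/hr ÷ 1.04329 mg/mL = 70.45326 mL/hr
Volume infused so far = 70.45326 mL/hr × 0.7 hr = 49.31728 mL
Volume remaining = 231 − 49.31728 = 181.6827 mL
New rate:
Dose = 0.93 mg/kg/hr × 80.77273 kg = 75.11864 mg/hr
Rate = 75.11864 mg/hr ÷ 1.04329 mg/mL = 72.00168 mL/hr
Time remaining = 181.6827 mL ÷ 72.00168 mL/hr = 2.523312 hr

2.5 hours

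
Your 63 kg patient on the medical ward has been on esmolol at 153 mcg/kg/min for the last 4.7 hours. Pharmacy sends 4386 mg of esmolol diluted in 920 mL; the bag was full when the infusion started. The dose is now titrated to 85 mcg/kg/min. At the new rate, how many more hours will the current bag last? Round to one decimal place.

5.2 hours

Initial rate:
Dose = 153 mcg/kg/min × 63 kg = 9639 mcg/min
9639 mcg/min × 60 min/hr = 578340 mcg/hr
Concentration = 4386 mg ÷ 920 mL = 4.767391 mg/mL = 4767.391 mcg/mL
Rate = 578340 mcg/hr ÷ 4767.391 mcg/mL = 121.3116 mL/hr
Volume infused so far = 121.3116 mL/hr × 4.7 hr = 570.1647 mL
Volume remaining = 920 − 570.1647 = 349.8353 mL
New rate:
Dose = 85 mcg/kg/min × 63 kg = 5355 mcg/min
5355 mcg/min × 60 min/hr = 321300 mcg/hr
Rate = 321300 mcg/hr ÷ 4767.391 mcg/mL = 67.39535 mL/hr
Time remaining = 349.8353 mL ÷ 67.39535 mL/hr = 5.190794 hr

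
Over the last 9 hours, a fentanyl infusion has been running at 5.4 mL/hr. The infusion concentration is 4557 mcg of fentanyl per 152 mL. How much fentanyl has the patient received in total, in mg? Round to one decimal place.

Concentration = 4557 mcg ÷ 152 mL = 29.98026 mcg/mL
Drug rate = 5.4 mL/hr × 29.98026 mcg/mL = 161.8934 mcg/hr
Total = 161.8934 mcg/hr × 9 hr = 1457.041 mcg = 1.457041 mg

1.5 mg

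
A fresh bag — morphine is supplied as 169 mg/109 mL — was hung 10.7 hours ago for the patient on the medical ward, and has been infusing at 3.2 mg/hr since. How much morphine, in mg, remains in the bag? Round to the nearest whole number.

Concentration = 169 mg ÷ 109 mL = 1.550459 mg/mL
Rate = 3.2 mg/hr ÷ 1.550459 mg/mL = 2.063905 mL/hr
Volume infused = 2.063905 mL/hr × 10.7 hr = 22.08379 mL
Volume remaining = 109 − 22.08379 = 86.91621 mL
Drug remaining = 86.91621 mL × 1.550459 mg/mL = 134.76 mg

135 mg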